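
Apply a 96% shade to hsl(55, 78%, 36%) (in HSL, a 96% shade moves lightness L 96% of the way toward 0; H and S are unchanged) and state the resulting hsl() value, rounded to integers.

hsl(55, 78%, 1%)

L moves 96% from 36 toward 0: 36 − 34.56 = 1.44 → 1.
H and S are unchanged.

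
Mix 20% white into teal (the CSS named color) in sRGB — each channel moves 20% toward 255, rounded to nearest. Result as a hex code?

CSS teal is rgb(0, 128, 128).
Lerp each channel 20% toward 255:
  R: 0 + 51 = 51 → 51
  G: 128 + 25.4 = 153.4 → 153
  B: 128 + 0.2×(255−128) = 128 + 25.4 = 153.4 → 153
rgb(51, 153, 153) = #339999.

#339999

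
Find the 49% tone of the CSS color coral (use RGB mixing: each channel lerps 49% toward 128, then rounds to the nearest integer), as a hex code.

#C17F68

CSS coral is rgb(255, 127, 80).
Lerp each channel 49% toward 128:
  R: 255 − 62.23 = 192.77 → 193
  G: 127 + 0.49×(128−127) = 127 + 0.49 = 127.49 → 127
  B: 80 + 0.49×(128−80) = 80 + 23.52 = 103.52 → 104
rgb(193, 127, 104) = #C17F68.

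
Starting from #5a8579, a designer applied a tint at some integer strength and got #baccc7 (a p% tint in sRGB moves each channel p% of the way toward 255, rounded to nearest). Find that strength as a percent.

58%

#5a8579 is rgb(90, 133, 121); #baccc7 is rgb(186, 204, 199).
On the R channel (widest range): 186 ≈ 90 + (p/100)(255 − 90), so p ≈ 100×(186 − 90)/(255 − 90) = 9600/165 = 58.18.
p = 58 reproduces all three channels after rounding.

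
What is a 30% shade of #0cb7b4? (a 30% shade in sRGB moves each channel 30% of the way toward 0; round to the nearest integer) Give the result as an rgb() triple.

#0cb7b4 is rgb(12, 183, 180).
A 30% shade moves each channel 30% toward 0:
  R: 12 − 3.6 = 8.4 → 8
  G: 183 + 0.3×(0−183) = 183 − 54.9 = 128.1 → 128
  B: 180 + 0.3×(0−180) = 180 − 54 = 126 → 126

rgb(8, 128, 126)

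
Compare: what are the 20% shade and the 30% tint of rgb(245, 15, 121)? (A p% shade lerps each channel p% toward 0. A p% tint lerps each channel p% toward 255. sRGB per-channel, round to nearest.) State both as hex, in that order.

20% shade:
  R: 245 + 0.2×(0−245) = 245 − 49 = 196 → 196
  G: 15 + 0.2×(0−15) = 15 − 3 = 12 → 12
  B: 121 − 24.2 = 96.8 → 97
  → #C40C61
30% tint:
  R: 245 + 3 = 248 → 248
  G: 15 + 72 = 87 → 87
  B: 121 + 0.3×(255−121) = 121 + 40.2 = 161.2 → 161
  → #F857A1

#C40C61, #F857A1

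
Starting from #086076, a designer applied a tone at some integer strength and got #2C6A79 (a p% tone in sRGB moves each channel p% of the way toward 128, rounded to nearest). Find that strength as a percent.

#086076 is rgb(8, 96, 118); #2C6A79 is rgb(44, 106, 121).
On the R channel (widest range): 44 ≈ 8 + (p/100)(128 − 8), so p ≈ 100×(44 − 8)/(128 − 8) = 3600/120 = 30.00.
p = 30 reproduces all three channels after rounding.

30%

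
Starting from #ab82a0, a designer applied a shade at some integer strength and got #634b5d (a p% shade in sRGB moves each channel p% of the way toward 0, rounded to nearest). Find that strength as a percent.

#ab82a0 is rgb(171, 130, 160); #634b5d is rgb(99, 75, 93).
On the R channel (widest range): 99 ≈ 171 + (p/100)(0 − 171), so p ≈ 100×(99 − 171)/(0 − 171) = -7200/-171 = 42.11.
p = 42 reproduces all three channels after rounding.

42%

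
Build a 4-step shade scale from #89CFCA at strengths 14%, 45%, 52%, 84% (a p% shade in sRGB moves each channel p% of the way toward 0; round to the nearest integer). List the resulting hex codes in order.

#89CFCA is rgb(137, 207, 202).
14%: (137 − 19.18 = 117.82→118, 207 − 28.98 = 178.02→178, 202 − 28.28 = 173.72→174) → #76B2AE
45%: (137 − 61.65 = 75.35→75, 207 − 93.15 = 113.85→114, 202 − 90.9 = 111.1→111) → #4B726F
52%: (137 − 71.24 = 65.76→66, 207 − 107.64 = 99.36→99, 202 − 105.04 = 96.96→97) → #426361
84%: (137 − 115.08 = 21.92→22, 207 − 173.88 = 33.12→33, 202 − 169.68 = 32.32→32) → #162120

#76B2AE, #4B726F, #426361, #162120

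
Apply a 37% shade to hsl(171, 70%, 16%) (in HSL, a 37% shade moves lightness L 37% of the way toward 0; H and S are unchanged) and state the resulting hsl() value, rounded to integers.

hsl(171, 70%, 10%)

L moves 37% from 16 toward 0: 16 − 5.92 = 10.08 → 10.
H and S are unchanged.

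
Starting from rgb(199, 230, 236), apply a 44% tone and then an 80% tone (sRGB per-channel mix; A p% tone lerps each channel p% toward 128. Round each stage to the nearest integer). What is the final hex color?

Lerp each channel 44% toward 128:
  R: 199 + 0.44×(128−199) = 199 − 31.24 = 167.76 → 168
  G: 230 + 0.44×(128−230) = 230 − 44.88 = 185.12 → 185
  B: 236 + 0.44×(128−236) = 236 − 47.52 = 188.48 → 188
After the tone: rgb(168, 185, 188) = #A8B9BC.
An 80% tone moves each channel 80% toward 128:
  R: 168 + 0.8×(128−168) = 168 − 32 = 136 → 136
  G: 185 − 45.6 = 139.4 → 139
  B: 188 − 48 = 140 → 140
rgb(136, 139, 140) = #888B8C.

#888B8C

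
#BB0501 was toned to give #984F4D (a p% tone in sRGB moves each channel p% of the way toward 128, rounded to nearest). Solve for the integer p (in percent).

60%

#BB0501 is rgb(187, 5, 1); #984F4D is rgb(152, 79, 77).
On the B channel (widest range): 77 ≈ 1 + (p/100)(128 − 1), so p ≈ 100×(77 − 1)/(128 − 1) = 7600/127 = 59.84.
p = 60 reproduces all three channels after rounding.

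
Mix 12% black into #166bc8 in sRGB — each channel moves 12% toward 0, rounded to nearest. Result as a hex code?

#135eb0

#166bc8 is rgb(22, 107, 200).
Lerp each channel 12% toward 0:
  R: 22 + 0.12×(0−22) = 22 − 2.64 = 19.36 → 19
  G: 107 − 12.84 = 94.16 → 94
  B: 200 + 0.12×(0−200) = 200 − 24 = 176 → 176
rgb(19, 94, 176) = #135eb0.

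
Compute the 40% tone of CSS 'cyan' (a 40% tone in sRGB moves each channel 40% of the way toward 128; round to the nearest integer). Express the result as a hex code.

#33cccc

CSS cyan is rgb(0, 255, 255).
Per channel, c → c + 0.4(128 − c):
  R: 0 + 0.4×(128−0) = 0 + 51.2 = 51.2 → 51
  G: 255 + 0.4×(128−255) = 255 − 50.8 = 204.2 → 204
  B: 255 − 50.8 = 204.2 → 204
rgb(51, 204, 204) = #33cccc.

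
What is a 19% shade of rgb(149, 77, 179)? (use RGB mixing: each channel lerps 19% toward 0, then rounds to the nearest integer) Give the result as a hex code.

#793e91

A 19% shade moves each channel 19% toward 0:
  R: 149 + 0.19×(0−149) = 149 − 28.31 = 120.69 → 121
  G: 77 + 0.19×(0−77) = 77 − 14.63 = 62.37 → 62
  B: 179 + 0.19×(0−179) = 179 − 34.01 = 144.99 → 145
rgb(121, 62, 145) = #793e91.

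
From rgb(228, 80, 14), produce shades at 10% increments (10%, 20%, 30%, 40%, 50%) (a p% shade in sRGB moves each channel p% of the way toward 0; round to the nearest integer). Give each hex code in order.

10%: (228 − 22.8 = 205.2→205, 80 − 8 = 72→72, 14 − 1.4 = 12.6→13) → #CD480D
20%: (228 − 45.6 = 182.4→182, 80 − 16 = 64→64, 14 − 2.8 = 11.2→11) → #B6400B
30%: (228 − 68.4 = 159.6→160, 80 − 24 = 56→56, 14 − 4.2 = 9.8→10) → #A0380A
40%: (228 − 91.2 = 136.8→137, 80 − 32 = 48→48, 14 − 5.6 = 8.4→8) → #893008
50%: (228 − 114 = 114→114, 80 − 40 = 40→40, 14 − 7 = 7→7) → #722807

#CD480D, #B6400B, #A0380A, #893008, #722807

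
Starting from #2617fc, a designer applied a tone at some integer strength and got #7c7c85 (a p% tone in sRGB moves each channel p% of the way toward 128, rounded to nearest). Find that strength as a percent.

96%

#2617fc is rgb(38, 23, 252); #7c7c85 is rgb(124, 124, 133).
On the B channel (widest range): 133 ≈ 252 + (p/100)(128 − 252), so p ≈ 100×(133 − 252)/(128 − 252) = -11900/-124 = 95.97.
p = 96 reproduces all three channels after rounding.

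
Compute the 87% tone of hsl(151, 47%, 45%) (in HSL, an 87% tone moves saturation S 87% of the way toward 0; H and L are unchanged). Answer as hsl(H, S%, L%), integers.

hsl(151, 6%, 45%)

S moves 87% from 47 toward 0: 47 − 40.89 = 6.11 → 6.
H and L are unchanged.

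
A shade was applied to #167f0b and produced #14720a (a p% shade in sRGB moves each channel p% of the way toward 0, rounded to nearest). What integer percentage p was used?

10%

#167f0b is rgb(22, 127, 11); #14720a is rgb(20, 114, 10).
On the G channel (widest range): 114 ≈ 127 + (p/100)(0 − 127), so p ≈ 100×(114 − 127)/(0 − 127) = -1300/-127 = 10.24.
p = 10 reproduces all three channels after rounding.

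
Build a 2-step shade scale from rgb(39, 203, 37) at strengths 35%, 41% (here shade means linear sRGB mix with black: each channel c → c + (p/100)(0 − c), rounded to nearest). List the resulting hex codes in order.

35%: (39 − 13.65 = 25.35→25, 203 − 71.05 = 131.95→132, 37 − 12.95 = 24.05→24) → #198418
41%: (39 − 15.99 = 23.01→23, 203 − 83.23 = 119.77→120, 37 − 15.17 = 21.83→22) → #177816

#198418, #177816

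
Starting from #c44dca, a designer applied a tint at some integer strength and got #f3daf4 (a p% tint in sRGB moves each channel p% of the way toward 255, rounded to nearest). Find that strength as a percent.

#c44dca is rgb(196, 77, 202); #f3daf4 is rgb(243, 218, 244).
On the G channel (widest range): 218 ≈ 77 + (p/100)(255 − 77), so p ≈ 100×(218 − 77)/(255 − 77) = 14100/178 = 79.21.
p = 79 reproduces all three channels after rounding.

79%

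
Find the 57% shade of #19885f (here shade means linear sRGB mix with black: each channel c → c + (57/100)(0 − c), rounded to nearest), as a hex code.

#19885f is rgb(25, 136, 95).
Per channel, c → c + 0.57(0 − c):
  R: 25 + 0.57×(0−25) = 25 − 14.25 = 10.75 → 11
  G: 136 + 0.57×(0−136) = 136 − 77.52 = 58.48 → 58
  B: 95 + 0.57×(0−95) = 95 − 54.15 = 40.85 → 41
rgb(11, 58, 41) = #0b3a29.

#0b3a29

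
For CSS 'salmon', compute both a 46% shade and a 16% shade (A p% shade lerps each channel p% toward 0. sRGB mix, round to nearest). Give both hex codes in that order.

#87453E, #D26C60

CSS salmon is rgb(250, 128, 114).
46% shade:
  R: 250 + 0.46×(0−250) = 250 − 115 = 135 → 135
  G: 128 + 0.46×(0−128) = 128 − 58.88 = 69.12 → 69
  B: 114 − 52.44 = 61.56 → 62
  → #87453E
16% shade:
  R: 250 − 40 = 210 → 210
  G: 128 + 0.16×(0−128) = 128 − 20.48 = 107.52 → 108
  B: 114 + 0.16×(0−114) = 114 − 18.24 = 95.76 → 96
  → #D26C60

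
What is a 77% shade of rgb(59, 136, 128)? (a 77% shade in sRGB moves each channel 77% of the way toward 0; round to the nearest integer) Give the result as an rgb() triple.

A 77% shade moves each channel 77% toward 0:
  R: 59 − 45.43 = 13.57 → 14
  G: 136 − 104.72 = 31.28 → 31
  B: 128 + 0.77×(0−128) = 128 − 98.56 = 29.44 → 29

rgb(14, 31, 29)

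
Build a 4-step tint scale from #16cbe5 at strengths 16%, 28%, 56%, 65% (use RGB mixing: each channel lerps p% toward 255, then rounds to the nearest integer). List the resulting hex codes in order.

#16cbe5 is rgb(22, 203, 229).
16%: (22 + 37.28 = 59.28→59, 203 + 8.32 = 211.32→211, 229 + 4.16 = 233.16→233) → #3bd3e9
28%: (22 + 65.24 = 87.24→87, 203 + 14.56 = 217.56→218, 229 + 7.28 = 236.28→236) → #57daec
56%: (22 + 130.48 = 152.48→152, 203 + 29.12 = 232.12→232, 229 + 14.56 = 243.56→244) → #98e8f4
65%: (22 + 151.45 = 173.45→173, 203 + 33.8 = 236.8→237, 229 + 16.9 = 245.9→246) → #adedf6

#3bd3e9, #57daec, #98e8f4, #adedf6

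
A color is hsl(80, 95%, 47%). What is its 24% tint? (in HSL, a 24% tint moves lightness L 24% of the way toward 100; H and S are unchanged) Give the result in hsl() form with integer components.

hsl(80, 95%, 60%)

L moves 24% from 47 toward 100: 47 + 12.72 = 59.72 → 60.
H and S are unchanged.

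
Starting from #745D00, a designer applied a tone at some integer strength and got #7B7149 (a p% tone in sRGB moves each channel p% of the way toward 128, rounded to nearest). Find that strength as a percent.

57%

#745D00 is rgb(116, 93, 0); #7B7149 is rgb(123, 113, 73).
On the B channel (widest range): 73 ≈ 0 + (p/100)(128 − 0), so p ≈ 100×(73 − 0)/(128 − 0) = 7300/128 = 57.03.
p = 57 reproduces all three channels after rounding.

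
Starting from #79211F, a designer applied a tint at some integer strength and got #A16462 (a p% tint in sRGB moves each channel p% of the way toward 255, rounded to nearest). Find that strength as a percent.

30%

#79211F is rgb(121, 33, 31); #A16462 is rgb(161, 100, 98).
On the B channel (widest range): 98 ≈ 31 + (p/100)(255 − 31), so p ≈ 100×(98 − 31)/(255 − 31) = 6700/224 = 29.91.
p = 30 reproduces all three channels after rounding.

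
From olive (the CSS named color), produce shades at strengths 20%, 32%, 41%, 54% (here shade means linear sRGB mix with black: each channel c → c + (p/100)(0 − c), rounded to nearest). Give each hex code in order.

#666600, #575700, #4c4c00, #3b3b00

CSS olive is rgb(128, 128, 0).
20%: (128 − 25.6 = 102.4→102, 128 − 25.6 = 102.4→102, 0→0) → #666600
32%: (128 − 40.96 = 87.04→87, 128 − 40.96 = 87.04→87, 0→0) → #575700
41%: (128 − 52.48 = 75.52→76, 128 − 52.48 = 75.52→76, 0→0) → #4c4c00
54%: (128 − 69.12 = 58.88→59, 128 − 69.12 = 58.88→59, 0→0) → #3b3b00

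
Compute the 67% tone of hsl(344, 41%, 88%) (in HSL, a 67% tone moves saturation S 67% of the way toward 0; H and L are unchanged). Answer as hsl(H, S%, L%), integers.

hsl(344, 14%, 88%)

S moves 67% from 41 toward 0: 41 − 27.47 = 13.53 → 14.
H and L are unchanged.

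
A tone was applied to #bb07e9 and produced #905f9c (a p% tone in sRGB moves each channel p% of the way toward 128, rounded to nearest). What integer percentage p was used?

#bb07e9 is rgb(187, 7, 233); #905f9c is rgb(144, 95, 156).
On the G channel (widest range): 95 ≈ 7 + (p/100)(128 − 7), so p ≈ 100×(95 − 7)/(128 − 7) = 8800/121 = 72.73.
p = 73 reproduces all three channels after rounding.

73%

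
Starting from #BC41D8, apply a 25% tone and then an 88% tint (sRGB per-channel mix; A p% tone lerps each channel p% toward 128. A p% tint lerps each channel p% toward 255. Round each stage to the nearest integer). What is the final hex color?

#BC41D8 is rgb(188, 65, 216).
Lerp each channel 25% toward 128:
  R: 188 + 0.25×(128−188) = 188 − 15 = 173 → 173
  G: 65 + 0.25×(128−65) = 65 + 15.75 = 80.75 → 81
  B: 216 + 0.25×(128−216) = 216 − 22 = 194 → 194
After the tone: rgb(173, 81, 194) = #AD51C2.
Lerp each channel 88% toward 255:
  R: 173 + 0.88×(255−173) = 173 + 72.16 = 245.16 → 245
  G: 81 + 153.12 = 234.12 → 234
  B: 194 + 53.68 = 247.68 → 248
rgb(245, 234, 248) = #F5EAF8.

#F5EAF8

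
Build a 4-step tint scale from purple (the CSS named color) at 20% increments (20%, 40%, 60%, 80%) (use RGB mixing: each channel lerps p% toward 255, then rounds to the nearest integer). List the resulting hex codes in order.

#993399, #B366B3, #CC99CC, #E6CCE6

CSS purple is rgb(128, 0, 128).
20%: (128 + 25.4 = 153.4→153, 0 + 51 = 51→51, 128 + 25.4 = 153.4→153) → #993399
40%: (128 + 50.8 = 178.8→179, 0 + 102 = 102→102, 128 + 50.8 = 178.8→179) → #B366B3
60%: (128 + 76.2 = 204.2→204, 0 + 153 = 153→153, 128 + 76.2 = 204.2→204) → #CC99CC
80%: (128 + 101.6 = 229.6→230, 0 + 204 = 204→204, 128 + 101.6 = 229.6→230) → #E6CCE6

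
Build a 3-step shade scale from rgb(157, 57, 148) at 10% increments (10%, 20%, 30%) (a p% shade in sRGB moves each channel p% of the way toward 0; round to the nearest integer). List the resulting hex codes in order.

#8D3385, #7E2E76, #6E2868

10%: (157 − 15.7 = 141.3→141, 57 − 5.7 = 51.3→51, 148 − 14.8 = 133.2→133) → #8D3385
20%: (157 − 31.4 = 125.6→126, 57 − 11.4 = 45.6→46, 148 − 29.6 = 118.4→118) → #7E2E76
30%: (157 − 47.1 = 109.9→110, 57 − 17.1 = 39.9→40, 148 − 44.4 = 103.6→104) → #6E2868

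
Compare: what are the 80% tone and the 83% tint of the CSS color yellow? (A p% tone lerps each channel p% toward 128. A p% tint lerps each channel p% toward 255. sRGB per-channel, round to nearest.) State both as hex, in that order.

CSS yellow is rgb(255, 255, 0).
80% tone:
  R: 255 − 101.6 = 153.4 → 153
  G: 255 + 0.8×(128−255) = 255 − 101.6 = 153.4 → 153
  B: 0 + 0.8×(128−0) = 0 + 102.4 = 102.4 → 102
  → #999966
83% tint:
  R: 255 + 0.83×(255−255) = 255 + 0 = 255 → 255
  G: 255 + 0.83×(255−255) = 255 + 0 = 255 → 255
  B: 0 + 0.83×(255−0) = 0 + 211.65 = 211.65 → 212
  → #ffffd4

#999966, #ffffd4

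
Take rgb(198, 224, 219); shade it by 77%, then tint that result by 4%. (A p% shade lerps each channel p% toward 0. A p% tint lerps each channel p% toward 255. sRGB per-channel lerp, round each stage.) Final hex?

#363c3a

Lerp each channel 77% toward 0:
  R: 198 + 0.77×(0−198) = 198 − 152.46 = 45.54 → 46
  G: 224 − 172.48 = 51.52 → 52
  B: 219 + 0.77×(0−219) = 219 − 168.63 = 50.37 → 50
After the shade: rgb(46, 52, 50) = #2e3432.
Lerp each channel 4% toward 255:
  R: 46 + 0.04×(255−46) = 46 + 8.36 = 54.36 → 54
  G: 52 + 0.04×(255−52) = 52 + 8.12 = 60.12 → 60
  B: 50 + 0.04×(255−50) = 50 + 8.2 = 58.2 → 58
rgb(54, 60, 58) = #363c3a.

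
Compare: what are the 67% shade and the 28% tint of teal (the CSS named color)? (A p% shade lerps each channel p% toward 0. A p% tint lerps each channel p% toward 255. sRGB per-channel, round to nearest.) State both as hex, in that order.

CSS teal is rgb(0, 128, 128).
67% shade:
  R: 0 + 0 = 0 → 0
  G: 128 − 85.76 = 42.24 → 42
  B: 128 − 85.76 = 42.24 → 42
  → #002A2A
28% tint:
  R: 0 + 71.4 = 71.4 → 71
  G: 128 + 0.28×(255−128) = 128 + 35.56 = 163.56 → 164
  B: 128 + 0.28×(255−128) = 128 + 35.56 = 163.56 → 164
  → #47A4A4

#002A2A, #47A4A4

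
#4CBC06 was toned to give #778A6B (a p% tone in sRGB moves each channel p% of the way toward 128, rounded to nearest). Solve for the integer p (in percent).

#4CBC06 is rgb(76, 188, 6); #778A6B is rgb(119, 138, 107).
On the B channel (widest range): 107 ≈ 6 + (p/100)(128 − 6), so p ≈ 100×(107 − 6)/(128 − 6) = 10100/122 = 82.79.
p = 83 reproduces all three channels after rounding.

83%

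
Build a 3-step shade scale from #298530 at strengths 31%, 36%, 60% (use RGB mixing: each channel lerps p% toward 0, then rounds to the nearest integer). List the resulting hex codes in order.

#1C5C21, #1A551F, #103513

#298530 is rgb(41, 133, 48).
31%: (41 − 12.71 = 28.29→28, 133 − 41.23 = 91.77→92, 48 − 14.88 = 33.12→33) → #1C5C21
36%: (41 − 14.76 = 26.24→26, 133 − 47.88 = 85.12→85, 48 − 17.28 = 30.72→31) → #1A551F
60%: (41 − 24.6 = 16.4→16, 133 − 79.8 = 53.2→53, 48 − 28.8 = 19.2→19) → #103513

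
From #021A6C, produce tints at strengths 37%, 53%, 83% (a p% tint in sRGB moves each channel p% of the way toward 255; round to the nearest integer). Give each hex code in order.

#606FA2, #8893BA, #D4D8E6

#021A6C is rgb(2, 26, 108).
37%: (2 + 93.61 = 95.61→96, 26 + 84.73 = 110.73→111, 108 + 54.39 = 162.39→162) → #606FA2
53%: (2 + 134.09 = 136.09→136, 26 + 121.37 = 147.37→147, 108 + 77.91 = 185.91→186) → #8893BA
83%: (2 + 209.99 = 211.99→212, 26 + 190.07 = 216.07→216, 108 + 122.01 = 230.01→230) → #D4D8E6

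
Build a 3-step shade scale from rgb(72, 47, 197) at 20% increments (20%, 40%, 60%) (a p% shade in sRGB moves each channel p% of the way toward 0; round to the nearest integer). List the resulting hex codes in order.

#3A269E, #2B1C76, #1D134F

20%: (72 − 14.4 = 57.6→58, 47 − 9.4 = 37.6→38, 197 − 39.4 = 157.6→158) → #3A269E
40%: (72 − 28.8 = 43.2→43, 47 − 18.8 = 28.2→28, 197 − 78.8 = 118.2→118) → #2B1C76
60%: (72 − 43.2 = 28.8→29, 47 − 28.2 = 18.8→19, 197 − 118.2 = 78.8→79) → #1D134F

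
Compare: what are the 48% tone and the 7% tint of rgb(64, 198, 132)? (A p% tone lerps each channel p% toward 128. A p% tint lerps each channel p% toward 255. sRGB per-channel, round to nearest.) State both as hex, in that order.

#5fa482, #4dca8d

48% tone:
  R: 64 + 0.48×(128−64) = 64 + 30.72 = 94.72 → 95
  G: 198 + 0.48×(128−198) = 198 − 33.6 = 164.4 → 164
  B: 132 + 0.48×(128−132) = 132 − 1.92 = 130.08 → 130
  → #5fa482
7% tint:
  R: 64 + 13.37 = 77.37 → 77
  G: 198 + 0.07×(255−198) = 198 + 3.99 = 201.99 → 202
  B: 132 + 0.07×(255−132) = 132 + 8.61 = 140.61 → 141
  → #4dca8d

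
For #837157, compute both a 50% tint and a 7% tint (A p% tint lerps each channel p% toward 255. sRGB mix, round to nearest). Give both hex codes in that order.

#837157 is rgb(131, 113, 87).
50% tint:
  R: 131 + 0.5×(255−131) = 131 + 62 = 193 → 193
  G: 113 + 71 = 184 → 184
  B: 87 + 0.5×(255−87) = 87 + 84 = 171 → 171
  → #C1B8AB
7% tint:
  R: 131 + 8.68 = 139.68 → 140
  G: 113 + 9.94 = 122.94 → 123
  B: 87 + 11.76 = 98.76 → 99
  → #8C7B63

#C1B8AB, #8C7B63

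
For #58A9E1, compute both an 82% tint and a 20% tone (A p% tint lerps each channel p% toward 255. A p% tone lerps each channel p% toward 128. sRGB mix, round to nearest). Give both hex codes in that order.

#E1F0FA, #60A1CE

#58A9E1 is rgb(88, 169, 225).
82% tint:
  R: 88 + 0.82×(255−88) = 88 + 136.94 = 224.94 → 225
  G: 169 + 70.52 = 239.52 → 240
  B: 225 + 24.6 = 249.6 → 250
  → #E1F0FA
20% tone:
  R: 88 + 8 = 96 → 96
  G: 169 + 0.2×(128−169) = 169 − 8.2 = 160.8 → 161
  B: 225 + 0.2×(128−225) = 225 − 19.4 = 205.6 → 206
  → #60A1CE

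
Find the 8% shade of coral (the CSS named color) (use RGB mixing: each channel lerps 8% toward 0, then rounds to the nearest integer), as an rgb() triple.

rgb(235, 117, 74)

CSS coral is rgb(255, 127, 80).
Lerp each channel 8% toward 0:
  R: 255 − 20.4 = 234.6 → 235
  G: 127 + 0.08×(0−127) = 127 − 10.16 = 116.84 → 117
  B: 80 + 0.08×(0−80) = 80 − 6.4 = 73.6 → 74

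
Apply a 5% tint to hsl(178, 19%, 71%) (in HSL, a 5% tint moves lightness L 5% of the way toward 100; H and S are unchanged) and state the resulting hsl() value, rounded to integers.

L moves 5% from 71 toward 100: 71 + 1.45 = 72.45 → 72.
H and S are unchanged.

hsl(178, 19%, 72%)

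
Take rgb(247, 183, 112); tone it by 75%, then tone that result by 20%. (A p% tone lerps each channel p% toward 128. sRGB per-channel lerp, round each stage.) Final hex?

#988B7D

Lerp each channel 75% toward 128:
  R: 247 − 89.25 = 157.75 → 158
  G: 183 + 0.75×(128−183) = 183 − 41.25 = 141.75 → 142
  B: 112 + 12 = 124 → 124
After the tone: rgb(158, 142, 124) = #9E8E7C.
A 20% tone moves each channel 20% toward 128:
  R: 158 + 0.2×(128−158) = 158 − 6 = 152 → 152
  G: 142 + 0.2×(128−142) = 142 − 2.8 = 139.2 → 139
  B: 124 + 0.8 = 124.8 → 125
rgb(152, 139, 125) = #988B7D.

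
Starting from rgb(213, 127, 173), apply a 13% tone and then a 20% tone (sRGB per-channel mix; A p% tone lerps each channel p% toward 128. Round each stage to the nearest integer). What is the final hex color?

Lerp each channel 13% toward 128:
  R: 213 + 0.13×(128−213) = 213 − 11.05 = 201.95 → 202
  G: 127 + 0.13×(128−127) = 127 + 0.13 = 127.13 → 127
  B: 173 + 0.13×(128−173) = 173 − 5.85 = 167.15 → 167
After the tone: rgb(202, 127, 167) = #CA7FA7.
A 20% tone moves each channel 20% toward 128:
  R: 202 + 0.2×(128−202) = 202 − 14.8 = 187.2 → 187
  G: 127 + 0.2×(128−127) = 127 + 0.2 = 127.2 → 127
  B: 167 − 7.8 = 159.2 → 159
rgb(187, 127, 159) = #BB7F9F.

#BB7F9F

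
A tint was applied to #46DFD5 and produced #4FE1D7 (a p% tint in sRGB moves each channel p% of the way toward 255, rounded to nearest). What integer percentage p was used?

#46DFD5 is rgb(70, 223, 213); #4FE1D7 is rgb(79, 225, 215).
On the R channel (widest range): 79 ≈ 70 + (p/100)(255 − 70), so p ≈ 100×(79 − 70)/(255 − 70) = 900/185 = 4.86.
p = 5 reproduces all three channels after rounding.

5%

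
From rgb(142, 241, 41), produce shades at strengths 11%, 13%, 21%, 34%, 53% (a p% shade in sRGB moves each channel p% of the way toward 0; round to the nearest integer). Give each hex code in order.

#7ED624, #7CD224, #70BE20, #5E9F1B, #437113

11%: (142 − 15.62 = 126.38→126, 241 − 26.51 = 214.49→214, 41 − 4.51 = 36.49→36) → #7ED624
13%: (142 − 18.46 = 123.54→124, 241 − 31.33 = 209.67→210, 41 − 5.33 = 35.67→36) → #7CD224
21%: (142 − 29.82 = 112.18→112, 241 − 50.61 = 190.39→190, 41 − 8.61 = 32.39→32) → #70BE20
34%: (142 − 48.28 = 93.72→94, 241 − 81.94 = 159.06→159, 41 − 13.94 = 27.06→27) → #5E9F1B
53%: (142 − 75.26 = 66.74→67, 241 − 127.73 = 113.27→113, 41 − 21.73 = 19.27→19) → #437113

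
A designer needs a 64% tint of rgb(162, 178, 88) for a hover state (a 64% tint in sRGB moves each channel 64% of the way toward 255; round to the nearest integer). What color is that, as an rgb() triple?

A 64% tint moves each channel 64% toward 255:
  R: 162 + 0.64×(255−162) = 162 + 59.52 = 221.52 → 222
  G: 178 + 0.64×(255−178) = 178 + 49.28 = 227.28 → 227
  B: 88 + 106.88 = 194.88 → 195

rgb(222, 227, 195)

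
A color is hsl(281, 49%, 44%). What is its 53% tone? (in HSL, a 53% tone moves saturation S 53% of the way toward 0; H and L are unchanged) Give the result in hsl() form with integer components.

S moves 53% from 49 toward 0: 49 − 25.97 = 23.03 → 23.
H and L are unchanged.

hsl(281, 23%, 44%)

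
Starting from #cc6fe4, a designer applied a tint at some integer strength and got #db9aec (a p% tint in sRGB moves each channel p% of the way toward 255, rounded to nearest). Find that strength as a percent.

#cc6fe4 is rgb(204, 111, 228); #db9aec is rgb(219, 154, 236).
On the G channel (widest range): 154 ≈ 111 + (p/100)(255 − 111), so p ≈ 100×(154 − 111)/(255 − 111) = 4300/144 = 29.86.
p = 30 reproduces all three channels after rounding.

30%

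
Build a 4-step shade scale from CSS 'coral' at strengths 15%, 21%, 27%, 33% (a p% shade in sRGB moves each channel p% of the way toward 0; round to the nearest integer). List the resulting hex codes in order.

#d96c44, #c9643f, #ba5d3a, #ab5536

CSS coral is rgb(255, 127, 80).
15%: (255 − 38.25 = 216.75→217, 127 − 19.05 = 107.95→108, 80 − 12 = 68→68) → #d96c44
21%: (255 − 53.55 = 201.45→201, 127 − 26.67 = 100.33→100, 80 − 16.8 = 63.2→63) → #c9643f
27%: (255 − 68.85 = 186.15→186, 127 − 34.29 = 92.71→93, 80 − 21.6 = 58.4→58) → #ba5d3a
33%: (255 − 84.15 = 170.85→171, 127 − 41.91 = 85.09→85, 80 − 26.4 = 53.6→54) → #ab5536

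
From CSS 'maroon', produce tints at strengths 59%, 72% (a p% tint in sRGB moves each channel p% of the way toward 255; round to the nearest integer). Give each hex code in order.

CSS maroon is rgb(128, 0, 0).
59%: (128 + 74.93 = 202.93→203, 0 + 150.45 = 150.45→150, 0 + 150.45 = 150.45→150) → #CB9696
72%: (128 + 91.44 = 219.44→219, 0 + 183.6 = 183.6→184, 0 + 183.6 = 183.6→184) → #DBB8B8

#CB9696, #DBB8B8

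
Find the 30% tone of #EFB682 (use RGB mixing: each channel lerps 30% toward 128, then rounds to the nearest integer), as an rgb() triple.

rgb(206, 166, 129)

#EFB682 is rgb(239, 182, 130).
A 30% tone moves each channel 30% toward 128:
  R: 239 − 33.3 = 205.7 → 206
  G: 182 + 0.3×(128−182) = 182 − 16.2 = 165.8 → 166
  B: 130 + 0.3×(128−130) = 130 − 0.6 = 129.4 → 129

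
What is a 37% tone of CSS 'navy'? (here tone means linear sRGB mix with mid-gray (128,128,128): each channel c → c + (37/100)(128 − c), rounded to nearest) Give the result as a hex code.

#2f2f80

CSS navy is rgb(0, 0, 128).
A 37% tone moves each channel 37% toward 128:
  R: 0 + 0.37×(128−0) = 0 + 47.36 = 47.36 → 47
  G: 0 + 0.37×(128−0) = 0 + 47.36 = 47.36 → 47
  B: 128 + 0 = 128 → 128
rgb(47, 47, 128) = #2f2f80.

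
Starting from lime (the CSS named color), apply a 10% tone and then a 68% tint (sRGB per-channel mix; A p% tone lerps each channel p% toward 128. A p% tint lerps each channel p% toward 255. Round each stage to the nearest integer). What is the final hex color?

CSS lime is rgb(0, 255, 0).
Per channel, c → c + 0.1(128 − c):
  R: 0 + 12.8 = 12.8 → 13
  G: 255 − 12.7 = 242.3 → 242
  B: 0 + 0.1×(128−0) = 0 + 12.8 = 12.8 → 13
After the tone: rgb(13, 242, 13) = #0df20d.
A 68% tint moves each channel 68% toward 255:
  R: 13 + 0.68×(255−13) = 13 + 164.56 = 177.56 → 178
  G: 242 + 0.68×(255−242) = 242 + 8.84 = 250.84 → 251
  B: 13 + 0.68×(255−13) = 13 + 164.56 = 177.56 → 178
rgb(178, 251, 178) = #b2fbb2.

#b2fbb2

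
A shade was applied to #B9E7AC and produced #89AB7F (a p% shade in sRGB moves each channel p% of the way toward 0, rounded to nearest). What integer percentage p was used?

26%

#B9E7AC is rgb(185, 231, 172); #89AB7F is rgb(137, 171, 127).
On the G channel (widest range): 171 ≈ 231 + (p/100)(0 − 231), so p ≈ 100×(171 − 231)/(0 − 231) = -6000/-231 = 25.97.
p = 26 reproduces all three channels after rounding.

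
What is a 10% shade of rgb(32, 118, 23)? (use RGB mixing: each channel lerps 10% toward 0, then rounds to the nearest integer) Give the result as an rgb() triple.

rgb(29, 106, 21)

A 10% shade moves each channel 10% toward 0:
  R: 32 + 0.1×(0−32) = 32 − 3.2 = 28.8 → 29
  G: 118 − 11.8 = 106.2 → 106
  B: 23 − 2.3 = 20.7 → 21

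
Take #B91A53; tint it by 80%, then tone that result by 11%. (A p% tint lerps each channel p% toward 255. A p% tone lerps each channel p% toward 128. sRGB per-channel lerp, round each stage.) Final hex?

#E5C8D3

#B91A53 is rgb(185, 26, 83).
Lerp each channel 80% toward 255:
  R: 185 + 0.8×(255−185) = 185 + 56 = 241 → 241
  G: 26 + 183.2 = 209.2 → 209
  B: 83 + 137.6 = 220.6 → 221
After the tint: rgb(241, 209, 221) = #F1D1DD.
Lerp each channel 11% toward 128:
  R: 241 + 0.11×(128−241) = 241 − 12.43 = 228.57 → 229
  G: 209 + 0.11×(128−209) = 209 − 8.91 = 200.09 → 200
  B: 221 − 10.23 = 210.77 → 211
rgb(229, 200, 211) = #E5C8D3.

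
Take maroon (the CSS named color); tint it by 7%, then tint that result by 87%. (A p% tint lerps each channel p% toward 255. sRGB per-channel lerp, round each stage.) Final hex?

CSS maroon is rgb(128, 0, 0).
Per channel, c → c + 0.07(255 − c):
  R: 128 + 8.89 = 136.89 → 137
  G: 0 + 17.85 = 17.85 → 18
  B: 0 + 0.07×(255−0) = 0 + 17.85 = 17.85 → 18
After the tint: rgb(137, 18, 18) = #891212.
Per channel, c → c + 0.87(255 − c):
  R: 137 + 0.87×(255−137) = 137 + 102.66 = 239.66 → 240
  G: 18 + 0.87×(255−18) = 18 + 206.19 = 224.19 → 224
  B: 18 + 206.19 = 224.19 → 224
rgb(240, 224, 224) = #F0E0E0.

#F0E0E0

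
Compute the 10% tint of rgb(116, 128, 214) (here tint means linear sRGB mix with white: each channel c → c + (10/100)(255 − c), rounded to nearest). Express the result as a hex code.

Per channel, c → c + 0.1(255 − c):
  R: 116 + 0.1×(255−116) = 116 + 13.9 = 129.9 → 130
  G: 128 + 0.1×(255−128) = 128 + 12.7 = 140.7 → 141
  B: 214 + 0.1×(255−214) = 214 + 4.1 = 218.1 → 218
rgb(130, 141, 218) = #828dda.

#828dda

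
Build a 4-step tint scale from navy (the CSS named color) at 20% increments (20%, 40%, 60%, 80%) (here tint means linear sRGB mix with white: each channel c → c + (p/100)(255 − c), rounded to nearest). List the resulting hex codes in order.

#333399, #6666B3, #9999CC, #CCCCE6

CSS navy is rgb(0, 0, 128).
20%: (0 + 51 = 51→51, 0 + 51 = 51→51, 128 + 25.4 = 153.4→153) → #333399
40%: (0 + 102 = 102→102, 0 + 102 = 102→102, 128 + 50.8 = 178.8→179) → #6666B3
60%: (0 + 153 = 153→153, 0 + 153 = 153→153, 128 + 76.2 = 204.2→204) → #9999CC
80%: (0 + 204 = 204→204, 0 + 204 = 204→204, 128 + 101.6 = 229.6→230) → #CCCCE6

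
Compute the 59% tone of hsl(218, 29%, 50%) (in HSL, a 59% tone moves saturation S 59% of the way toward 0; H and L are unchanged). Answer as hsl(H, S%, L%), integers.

hsl(218, 12%, 50%)

S moves 59% from 29 toward 0: 29 − 17.11 = 11.89 → 12.
H and L are unchanged.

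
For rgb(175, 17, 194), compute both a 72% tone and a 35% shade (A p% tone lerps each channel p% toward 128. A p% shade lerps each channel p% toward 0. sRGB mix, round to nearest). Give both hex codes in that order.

72% tone:
  R: 175 + 0.72×(128−175) = 175 − 33.84 = 141.16 → 141
  G: 17 + 79.92 = 96.92 → 97
  B: 194 + 0.72×(128−194) = 194 − 47.52 = 146.48 → 146
  → #8d6192
35% shade:
  R: 175 + 0.35×(0−175) = 175 − 61.25 = 113.75 → 114
  G: 17 + 0.35×(0−17) = 17 − 5.95 = 11.05 → 11
  B: 194 + 0.35×(0−194) = 194 − 67.9 = 126.1 → 126
  → #720b7e

#8d6192, #720b7e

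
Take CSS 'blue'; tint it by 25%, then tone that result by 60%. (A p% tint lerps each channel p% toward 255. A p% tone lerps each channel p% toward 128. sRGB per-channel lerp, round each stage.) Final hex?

#6666B3

CSS blue is rgb(0, 0, 255).
Per channel, c → c + 0.25(255 − c):
  R: 0 + 63.75 = 63.75 → 64
  G: 0 + 63.75 = 63.75 → 64
  B: 255 + 0.25×(255−255) = 255 + 0 = 255 → 255
After the tint: rgb(64, 64, 255) = #4040FF.
Lerp each channel 60% toward 128:
  R: 64 + 0.6×(128−64) = 64 + 38.4 = 102.4 → 102
  G: 64 + 0.6×(128−64) = 64 + 38.4 = 102.4 → 102
  B: 255 + 0.6×(128−255) = 255 − 76.2 = 178.8 → 179
rgb(102, 102, 179) = #6666B3.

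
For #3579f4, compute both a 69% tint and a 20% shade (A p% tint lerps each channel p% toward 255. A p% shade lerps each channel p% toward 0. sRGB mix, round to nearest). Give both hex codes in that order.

#3579f4 is rgb(53, 121, 244).
69% tint:
  R: 53 + 0.69×(255−53) = 53 + 139.38 = 192.38 → 192
  G: 121 + 0.69×(255−121) = 121 + 92.46 = 213.46 → 213
  B: 244 + 0.69×(255−244) = 244 + 7.59 = 251.59 → 252
  → #c0d5fc
20% shade:
  R: 53 + 0.2×(0−53) = 53 − 10.6 = 42.4 → 42
  G: 121 − 24.2 = 96.8 → 97
  B: 244 + 0.2×(0−244) = 244 − 48.8 = 195.2 → 195
  → #2a61c3

#c0d5fc, #2a61c3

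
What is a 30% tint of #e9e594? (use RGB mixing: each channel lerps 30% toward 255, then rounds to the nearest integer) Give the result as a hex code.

#f0edb4

#e9e594 is rgb(233, 229, 148).
Per channel, c → c + 0.3(255 − c):
  R: 233 + 0.3×(255−233) = 233 + 6.6 = 239.6 → 240
  G: 229 + 7.8 = 236.8 → 237
  B: 148 + 0.3×(255−148) = 148 + 32.1 = 180.1 → 180
rgb(240, 237, 180) = #f0edb4.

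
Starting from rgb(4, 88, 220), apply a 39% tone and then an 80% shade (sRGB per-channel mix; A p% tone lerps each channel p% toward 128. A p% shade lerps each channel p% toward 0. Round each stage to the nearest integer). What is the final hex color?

Lerp each channel 39% toward 128:
  R: 4 + 0.39×(128−4) = 4 + 48.36 = 52.36 → 52
  G: 88 + 0.39×(128−88) = 88 + 15.6 = 103.6 → 104
  B: 220 − 35.88 = 184.12 → 184
After the tone: rgb(52, 104, 184) = #3468b8.
An 80% shade moves each channel 80% toward 0:
  R: 52 + 0.8×(0−52) = 52 − 41.6 = 10.4 → 10
  G: 104 − 83.2 = 20.8 → 21
  B: 184 + 0.8×(0−184) = 184 − 147.2 = 36.8 → 37
rgb(10, 21, 37) = #0a1525.

#0a1525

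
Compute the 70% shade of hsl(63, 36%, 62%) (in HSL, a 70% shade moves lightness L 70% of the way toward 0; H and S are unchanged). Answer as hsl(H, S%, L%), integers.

hsl(63, 36%, 19%)

L moves 70% from 62 toward 0: 62 − 43.4 = 18.6 → 19.
H and S are unchanged.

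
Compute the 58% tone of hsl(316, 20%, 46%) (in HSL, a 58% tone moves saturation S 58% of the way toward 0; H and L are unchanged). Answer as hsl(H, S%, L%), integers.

hsl(316, 8%, 46%)

S moves 58% from 20 toward 0: 20 − 11.6 = 8.4 → 8.
H and L are unchanged.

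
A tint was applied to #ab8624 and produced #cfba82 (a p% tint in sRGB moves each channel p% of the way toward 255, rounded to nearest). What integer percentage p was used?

#ab8624 is rgb(171, 134, 36); #cfba82 is rgb(207, 186, 130).
On the B channel (widest range): 130 ≈ 36 + (p/100)(255 − 36), so p ≈ 100×(130 − 36)/(255 − 36) = 9400/219 = 42.92.
p = 43 reproduces all three channels after rounding.

43%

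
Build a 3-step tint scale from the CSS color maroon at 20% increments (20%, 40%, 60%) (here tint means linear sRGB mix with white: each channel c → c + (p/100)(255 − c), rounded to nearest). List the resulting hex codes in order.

CSS maroon is rgb(128, 0, 0).
20%: (128 + 25.4 = 153.4→153, 0 + 51 = 51→51, 0 + 51 = 51→51) → #993333
40%: (128 + 50.8 = 178.8→179, 0 + 102 = 102→102, 0 + 102 = 102→102) → #B36666
60%: (128 + 76.2 = 204.2→204, 0 + 153 = 153→153, 0 + 153 = 153→153) → #CC9999

#993333, #B36666, #CC9999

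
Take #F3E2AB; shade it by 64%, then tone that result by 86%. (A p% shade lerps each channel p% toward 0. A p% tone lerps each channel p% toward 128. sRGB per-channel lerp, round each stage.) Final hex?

#F3E2AB is rgb(243, 226, 171).
Lerp each channel 64% toward 0:
  R: 243 + 0.64×(0−243) = 243 − 155.52 = 87.48 → 87
  G: 226 − 144.64 = 81.36 → 81
  B: 171 − 109.44 = 61.56 → 62
After the shade: rgb(87, 81, 62) = #57513E.
Lerp each channel 86% toward 128:
  R: 87 + 0.86×(128−87) = 87 + 35.26 = 122.26 → 122
  G: 81 + 0.86×(128−81) = 81 + 40.42 = 121.42 → 121
  B: 62 + 0.86×(128−62) = 62 + 56.76 = 118.76 → 119
rgb(122, 121, 119) = #7A7977.

#7A7977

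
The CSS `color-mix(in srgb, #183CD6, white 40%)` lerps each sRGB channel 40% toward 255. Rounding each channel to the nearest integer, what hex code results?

#183CD6 is rgb(24, 60, 214).
Per channel, c → c + 0.4(255 − c):
  R: 24 + 0.4×(255−24) = 24 + 92.4 = 116.4 → 116
  G: 60 + 0.4×(255−60) = 60 + 78 = 138 → 138
  B: 214 + 16.4 = 230.4 → 230
rgb(116, 138, 230) = #748AE6.

#748AE6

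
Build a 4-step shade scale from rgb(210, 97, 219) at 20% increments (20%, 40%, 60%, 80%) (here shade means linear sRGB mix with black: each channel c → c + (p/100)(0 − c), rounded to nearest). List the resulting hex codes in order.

#A84EAF, #7E3A83, #542758, #2A132C

20%: (210 − 42 = 168→168, 97 − 19.4 = 77.6→78, 219 − 43.8 = 175.2→175) → #A84EAF
40%: (210 − 84 = 126→126, 97 − 38.8 = 58.2→58, 219 − 87.6 = 131.4→131) → #7E3A83
60%: (210 − 126 = 84→84, 97 − 58.2 = 38.8→39, 219 − 131.4 = 87.6→88) → #542758
80%: (210 − 168 = 42→42, 97 − 77.6 = 19.4→19, 219 − 175.2 = 43.8→44) → #2A132C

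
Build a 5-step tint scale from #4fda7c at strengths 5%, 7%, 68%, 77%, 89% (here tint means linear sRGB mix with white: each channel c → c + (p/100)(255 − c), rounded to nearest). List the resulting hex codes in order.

#4fda7c is rgb(79, 218, 124).
5%: (79 + 8.8 = 87.8→88, 218 + 1.85 = 219.85→220, 124 + 6.55 = 130.55→131) → #58dc83
7%: (79 + 12.32 = 91.32→91, 218 + 2.59 = 220.59→221, 124 + 9.17 = 133.17→133) → #5bdd85
68%: (79 + 119.68 = 198.68→199, 218 + 25.16 = 243.16→243, 124 + 89.08 = 213.08→213) → #c7f3d5
77%: (79 + 135.52 = 214.52→215, 218 + 28.49 = 246.49→246, 124 + 100.87 = 224.87→225) → #d7f6e1
89%: (79 + 156.64 = 235.64→236, 218 + 32.93 = 250.93→251, 124 + 116.59 = 240.59→241) → #ecfbf1

#58dc83, #5bdd85, #c7f3d5, #d7f6e1, #ecfbf1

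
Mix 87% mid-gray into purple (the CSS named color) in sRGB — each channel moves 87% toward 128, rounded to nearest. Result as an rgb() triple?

rgb(128, 111, 128)

CSS purple is rgb(128, 0, 128).
Lerp each channel 87% toward 128:
  R: 128 + 0 = 128 → 128
  G: 0 + 111.36 = 111.36 → 111
  B: 128 + 0 = 128 → 128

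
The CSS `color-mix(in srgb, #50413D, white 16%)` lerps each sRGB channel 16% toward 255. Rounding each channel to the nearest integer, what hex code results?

#50413D is rgb(80, 65, 61).
Per channel, c → c + 0.16(255 − c):
  R: 80 + 28 = 108 → 108
  G: 65 + 30.4 = 95.4 → 95
  B: 61 + 0.16×(255−61) = 61 + 31.04 = 92.04 → 92
rgb(108, 95, 92) = #6C5F5C.

#6C5F5C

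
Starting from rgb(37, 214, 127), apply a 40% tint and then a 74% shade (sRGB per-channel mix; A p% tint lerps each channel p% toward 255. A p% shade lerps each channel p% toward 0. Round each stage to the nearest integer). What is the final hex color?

Per channel, c → c + 0.4(255 − c):
  R: 37 + 87.2 = 124.2 → 124
  G: 214 + 16.4 = 230.4 → 230
  B: 127 + 0.4×(255−127) = 127 + 51.2 = 178.2 → 178
After the tint: rgb(124, 230, 178) = #7ce6b2.
A 74% shade moves each channel 74% toward 0:
  R: 124 + 0.74×(0−124) = 124 − 91.76 = 32.24 → 32
  G: 230 − 170.2 = 59.8 → 60
  B: 178 + 0.74×(0−178) = 178 − 131.72 = 46.28 → 46
rgb(32, 60, 46) = #203c2e.

#203c2e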